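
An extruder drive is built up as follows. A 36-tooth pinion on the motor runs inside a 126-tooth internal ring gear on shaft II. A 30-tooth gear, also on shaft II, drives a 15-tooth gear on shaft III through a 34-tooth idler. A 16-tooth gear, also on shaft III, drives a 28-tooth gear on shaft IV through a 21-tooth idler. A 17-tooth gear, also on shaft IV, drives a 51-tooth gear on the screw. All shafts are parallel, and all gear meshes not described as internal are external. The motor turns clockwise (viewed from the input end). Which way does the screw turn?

anticlockwise

the motor → shaft II: internal mesh, same direction → CW.
shaft II → shaft III: driver → idler → driven is 2 external meshes, 2 reversals → CW.
shaft III → shaft IV: driver → idler → driven is 2 external meshes, 2 reversals → CW.
shaft IV → the screw: external mesh, 1 reversal → CCW.
5 reversals in total — an odd number — so the screw turns opposite to the motor.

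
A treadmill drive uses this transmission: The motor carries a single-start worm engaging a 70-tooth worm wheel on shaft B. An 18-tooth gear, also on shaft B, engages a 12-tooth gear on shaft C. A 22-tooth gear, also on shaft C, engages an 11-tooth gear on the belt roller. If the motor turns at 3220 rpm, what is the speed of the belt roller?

worm 70/1 = 70 → 3220/70 = 46 rpm
gear mesh 12/18 = 0.66667 → 46/0.66667 = 69 rpm
gear mesh 11/22 = 0.5 → 69/0.5 = 138 rpm

138 rpm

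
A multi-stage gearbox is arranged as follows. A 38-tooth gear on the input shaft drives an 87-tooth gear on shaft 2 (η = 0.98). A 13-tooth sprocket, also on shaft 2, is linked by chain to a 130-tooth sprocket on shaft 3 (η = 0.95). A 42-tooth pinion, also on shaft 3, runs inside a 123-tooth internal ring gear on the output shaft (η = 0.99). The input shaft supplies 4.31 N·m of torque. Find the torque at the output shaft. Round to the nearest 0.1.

gear mesh 87/38 = 2.2895 → τ = 4.31·2.2895·0.98 = 9.6703 N·m
chain 130/13 = 10 → τ = 9.6703·10·0.95 = 91.868 N·m
internal gear 123/42 = 2.9286 → τ = 91.868·2.9286·0.99 = 266.35 N·m

266.4 N·m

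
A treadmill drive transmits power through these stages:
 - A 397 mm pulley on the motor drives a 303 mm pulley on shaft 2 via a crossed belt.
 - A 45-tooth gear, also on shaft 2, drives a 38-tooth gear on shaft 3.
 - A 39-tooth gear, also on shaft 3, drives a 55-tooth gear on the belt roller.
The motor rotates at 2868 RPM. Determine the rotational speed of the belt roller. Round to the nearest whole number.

3155 RPM

the motor → shaft 2 (belt, 303/397): 2868 ÷ 0.76322 = 3757.7 RPM
shaft 2 → shaft 3 (gear mesh, 38/45): 3757.7 ÷ 0.84444 = 4450 RPM
shaft 3 → the belt roller (gear mesh, 55/39): 4450 ÷ 1.4103 = 3155.4 RPM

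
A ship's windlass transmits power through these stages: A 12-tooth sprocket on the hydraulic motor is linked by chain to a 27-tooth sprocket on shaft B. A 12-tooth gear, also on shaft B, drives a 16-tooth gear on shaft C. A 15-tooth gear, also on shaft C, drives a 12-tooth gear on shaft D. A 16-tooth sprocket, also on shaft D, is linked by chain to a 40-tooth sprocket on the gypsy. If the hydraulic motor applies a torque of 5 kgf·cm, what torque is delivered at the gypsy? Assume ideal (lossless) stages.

30 kgf·cm

chain 27/12 = 2.25 → τ = 5·2.25 = 11.25 kgf·cm
gear mesh 16/12 = 1.3333 → τ = 11.25·1.3333 = 15 kgf·cm
gear mesh 12/15 = 0.8 → τ = 15·0.8 = 12 kgf·cm
chain 40/16 = 2.5 → τ = 12·2.5 = 30 kgf·cm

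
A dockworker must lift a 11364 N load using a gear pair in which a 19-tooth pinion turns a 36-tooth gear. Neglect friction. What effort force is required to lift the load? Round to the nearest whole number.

5998 N

Gear pair MA = 36/19 = 1.8947.
Effort = load / MA = 11364 / 1.8947 = 5997.7 N.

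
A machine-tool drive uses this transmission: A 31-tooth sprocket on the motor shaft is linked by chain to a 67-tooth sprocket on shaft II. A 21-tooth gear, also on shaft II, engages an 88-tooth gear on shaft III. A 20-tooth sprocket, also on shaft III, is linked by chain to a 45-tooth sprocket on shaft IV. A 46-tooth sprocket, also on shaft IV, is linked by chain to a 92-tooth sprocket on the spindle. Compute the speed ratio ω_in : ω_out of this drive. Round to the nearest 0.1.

40.8

Each stage contributes driven/driver: chain 67/31 = 2.1613, gear mesh 88/21 = 4.1905, chain 45/20 = 2.25, chain 92/46 = 2.
Overall: 2.1613 × 4.1905 × 2.25 × 2 = 40.756.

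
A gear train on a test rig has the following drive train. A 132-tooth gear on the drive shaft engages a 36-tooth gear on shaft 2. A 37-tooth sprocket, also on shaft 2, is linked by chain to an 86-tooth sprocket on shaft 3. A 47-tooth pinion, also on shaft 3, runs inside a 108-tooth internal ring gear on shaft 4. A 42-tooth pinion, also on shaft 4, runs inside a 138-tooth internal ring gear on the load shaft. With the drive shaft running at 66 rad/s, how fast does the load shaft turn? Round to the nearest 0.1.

Gear mesh: ratio = 36/132 = 0.27273, so shaft 2 turns at 66 / 0.27273 = 242 rad/s.
Chain: ratio = 86/37 = 2.3243, so shaft 3 turns at 242 / 2.3243 = 104.12 rad/s.
Internal gear: ratio = 108/47 = 2.2979, so shaft 4 turns at 104.12 / 2.2979 = 45.31 rad/s.
Internal gear: ratio = 138/42 = 3.2857, so the load shaft turns at 45.31 / 3.2857 = 13.79 rad/s.

13.8 rad/s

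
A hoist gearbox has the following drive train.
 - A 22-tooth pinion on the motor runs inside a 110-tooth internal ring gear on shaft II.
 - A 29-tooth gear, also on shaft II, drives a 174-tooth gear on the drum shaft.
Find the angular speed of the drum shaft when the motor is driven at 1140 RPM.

38 RPM

the motor → shaft II (internal gear, 110/22): 1140 ÷ 5 = 228 RPM
shaft II → the drum shaft (gear mesh, 174/29): 228 ÷ 6 = 38 RPM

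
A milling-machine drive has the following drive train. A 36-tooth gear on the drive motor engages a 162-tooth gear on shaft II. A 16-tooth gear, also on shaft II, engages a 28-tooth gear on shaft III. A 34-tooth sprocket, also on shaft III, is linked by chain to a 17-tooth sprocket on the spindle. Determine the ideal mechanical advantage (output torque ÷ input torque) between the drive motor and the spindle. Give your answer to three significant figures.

3.94

Each stage contributes driven/driver: gear mesh 162/36 = 4.5, gear mesh 28/16 = 1.75, chain 17/34 = 0.5.
Overall: 4.5 × 1.75 × 0.5 = 3.9375.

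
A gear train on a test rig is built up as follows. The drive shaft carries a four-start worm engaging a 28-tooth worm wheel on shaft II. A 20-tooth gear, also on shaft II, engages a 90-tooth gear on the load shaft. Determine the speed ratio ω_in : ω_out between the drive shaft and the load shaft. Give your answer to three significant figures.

31.5

Each stage contributes driven/driver: worm 28/4 = 7, gear mesh 90/20 = 4.5.
Overall: 7 × 4.5 = 31.5.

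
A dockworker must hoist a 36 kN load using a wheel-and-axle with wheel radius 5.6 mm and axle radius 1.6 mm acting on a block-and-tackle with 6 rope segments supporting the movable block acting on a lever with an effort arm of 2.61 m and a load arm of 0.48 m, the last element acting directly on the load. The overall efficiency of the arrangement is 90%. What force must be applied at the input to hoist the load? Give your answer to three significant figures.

0.350 kN

Wheel-and-axle MA = R/r = 5.6/1.6 = 3.5.
Block-and-tackle MA = number of supporting rope parts = 6.
Lever MA = effort arm / load arm = 2.61/0.48 = 5.4375.
Combined ideal MA = 3.5 × 6 × 5.4375 = 114.19.
Actual MA = 114.19 × 0.90 = 102.77.
Effort = load / actual MA = 36 / 102.77 = 0.3503 kN.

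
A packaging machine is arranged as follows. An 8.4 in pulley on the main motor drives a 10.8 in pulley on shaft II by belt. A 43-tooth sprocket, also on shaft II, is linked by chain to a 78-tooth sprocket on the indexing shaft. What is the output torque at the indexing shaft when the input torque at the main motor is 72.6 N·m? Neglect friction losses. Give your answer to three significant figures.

169 N·m

Belt: ratio = 10.8/8.4 = 1.2857; torque at shaft II = 72.6 × 1.2857 = 93.343 N·m.
Chain: ratio = 78/43 = 1.814; torque at the indexing shaft = 93.343 × 1.814 = 169.32 N·m.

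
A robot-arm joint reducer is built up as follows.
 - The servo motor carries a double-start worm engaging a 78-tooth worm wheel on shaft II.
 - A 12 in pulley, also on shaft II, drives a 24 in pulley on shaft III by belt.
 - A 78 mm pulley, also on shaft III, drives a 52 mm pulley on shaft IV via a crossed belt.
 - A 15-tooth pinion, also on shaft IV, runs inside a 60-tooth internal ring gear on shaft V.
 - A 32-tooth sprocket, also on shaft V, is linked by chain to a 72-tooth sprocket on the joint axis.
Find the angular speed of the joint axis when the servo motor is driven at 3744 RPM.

the servo motor → shaft II (worm, 78/2): 3744 ÷ 39 = 96 RPM
shaft II → shaft III (belt, 24/12): 96 ÷ 2 = 48 RPM
shaft III → shaft IV (belt, 52/78): 48 ÷ 0.66667 = 72 RPM
shaft IV → shaft V (internal gear, 60/15): 72 ÷ 4 = 18 RPM
shaft V → the joint axis (chain, 72/32): 18 ÷ 2.25 = 8 RPM

8 RPM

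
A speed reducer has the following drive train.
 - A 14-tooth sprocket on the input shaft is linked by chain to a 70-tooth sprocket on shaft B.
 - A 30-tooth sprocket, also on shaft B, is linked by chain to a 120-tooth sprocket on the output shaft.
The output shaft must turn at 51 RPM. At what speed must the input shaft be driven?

1020 RPM

Overall ratio R = 5 × 4 = 20.
Required input speed = output speed × R = 51 × 20 = 1020 RPM.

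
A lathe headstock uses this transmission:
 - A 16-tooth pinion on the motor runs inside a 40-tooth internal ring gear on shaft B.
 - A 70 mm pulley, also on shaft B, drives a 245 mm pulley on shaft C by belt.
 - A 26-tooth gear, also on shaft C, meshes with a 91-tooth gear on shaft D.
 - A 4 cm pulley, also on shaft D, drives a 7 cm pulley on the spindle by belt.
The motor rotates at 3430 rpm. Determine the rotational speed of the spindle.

internal gear 40/16 = 2.5 → 3430/2.5 = 1372 rpm
belt 245/70 = 3.5 → 1372/3.5 = 392 rpm
gear mesh 91/26 = 3.5 → 392/3.5 = 112 rpm
belt 7/4 = 1.75 → 112/1.75 = 64 rpm

64 rpm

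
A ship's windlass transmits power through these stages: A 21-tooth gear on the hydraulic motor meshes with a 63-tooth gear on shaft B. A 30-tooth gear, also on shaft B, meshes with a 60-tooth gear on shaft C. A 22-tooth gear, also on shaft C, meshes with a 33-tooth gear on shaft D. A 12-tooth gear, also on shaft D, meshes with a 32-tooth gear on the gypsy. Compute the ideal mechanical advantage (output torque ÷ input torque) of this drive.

24

Each stage contributes driven/driver: gear mesh 63/21 = 3, gear mesh 60/30 = 2, gear mesh 33/22 = 1.5, gear mesh 32/12 = 2.6667.
Overall: 3 × 2 × 1.5 × 2.6667 = 24.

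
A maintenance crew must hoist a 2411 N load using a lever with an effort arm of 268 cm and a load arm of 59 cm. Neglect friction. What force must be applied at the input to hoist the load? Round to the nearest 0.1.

Lever MA = effort arm / load arm = 268/59 = 4.5424.
Effort = load / MA = 2411 / 4.5424 = 530.78 N.

530.8 N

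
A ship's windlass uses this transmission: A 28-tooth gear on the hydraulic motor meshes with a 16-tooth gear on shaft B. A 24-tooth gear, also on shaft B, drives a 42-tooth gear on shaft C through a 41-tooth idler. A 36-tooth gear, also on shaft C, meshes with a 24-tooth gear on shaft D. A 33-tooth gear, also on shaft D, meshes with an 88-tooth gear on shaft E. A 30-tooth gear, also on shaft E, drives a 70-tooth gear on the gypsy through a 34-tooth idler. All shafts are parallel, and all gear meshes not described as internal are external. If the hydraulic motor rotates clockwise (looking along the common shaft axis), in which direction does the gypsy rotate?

counterclockwise

the hydraulic motor → shaft B: external mesh, 1 reversal → CCW.
shaft B → shaft C: driver → idler → driven is 2 external meshes, 2 reversals → CCW.
shaft C → shaft D: external mesh, 1 reversal → CW.
shaft D → shaft E: external mesh, 1 reversal → CCW.
shaft E → the gypsy: driver → idler → driven is 2 external meshes, 2 reversals → CCW.
7 reversals in total — an odd number — so the gypsy turns opposite to the hydraulic motor.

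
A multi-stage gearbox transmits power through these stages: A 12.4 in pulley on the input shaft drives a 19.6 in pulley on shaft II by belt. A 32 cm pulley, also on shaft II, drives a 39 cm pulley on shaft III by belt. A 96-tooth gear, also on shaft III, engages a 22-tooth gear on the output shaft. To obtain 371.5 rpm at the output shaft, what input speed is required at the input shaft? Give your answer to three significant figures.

164 rpm

Overall ratio R = 1.5806 × 1.2188 × 0.22917 = 0.44147.
Required input speed = output speed × R = 371.5 × 0.44147 = 164.01 rpm.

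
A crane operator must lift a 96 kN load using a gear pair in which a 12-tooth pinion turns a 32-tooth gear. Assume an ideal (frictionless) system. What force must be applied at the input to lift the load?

36 kN

Gear pair MA = 32/12 = 2.6667.
Effort = load / MA = 96 / 2.6667 = 36 kN.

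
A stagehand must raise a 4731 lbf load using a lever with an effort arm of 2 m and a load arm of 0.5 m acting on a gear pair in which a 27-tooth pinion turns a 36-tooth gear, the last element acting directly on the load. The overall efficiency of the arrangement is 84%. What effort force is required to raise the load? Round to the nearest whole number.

Lever MA = effort arm / load arm = 2/0.5 = 4.
Gear pair MA = 36/27 = 1.3333.
Combined ideal MA = 4 × 1.3333 = 5.3333.
Actual MA = 5.3333 × 0.84 = 4.48.
Effort = load / actual MA = 4731 / 4.48 = 1056 lbf.

1056 lbf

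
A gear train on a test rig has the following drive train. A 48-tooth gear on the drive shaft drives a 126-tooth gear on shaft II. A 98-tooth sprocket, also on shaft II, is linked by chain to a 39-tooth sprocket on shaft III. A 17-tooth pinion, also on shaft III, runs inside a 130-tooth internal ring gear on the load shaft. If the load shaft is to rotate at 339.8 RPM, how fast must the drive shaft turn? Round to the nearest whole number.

2714 RPM

Overall ratio R = 2.625 × 0.39796 × 7.6471 = 7.9884.
Required input speed = output speed × R = 339.8 × 7.9884 = 2714.5 RPM.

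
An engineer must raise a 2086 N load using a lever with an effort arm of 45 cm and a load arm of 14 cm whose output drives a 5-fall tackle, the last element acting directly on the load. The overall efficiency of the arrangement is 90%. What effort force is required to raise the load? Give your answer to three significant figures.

Lever MA = effort arm / load arm = 45/14 = 3.2143.
Block-and-tackle MA = number of supporting rope parts = 5.
Combined ideal MA = 3.2143 × 5 = 16.071.
Actual MA = 16.071 × 0.90 = 14.464.
Effort = load / actual MA = 2086 / 14.464 = 144.22 N.

144 N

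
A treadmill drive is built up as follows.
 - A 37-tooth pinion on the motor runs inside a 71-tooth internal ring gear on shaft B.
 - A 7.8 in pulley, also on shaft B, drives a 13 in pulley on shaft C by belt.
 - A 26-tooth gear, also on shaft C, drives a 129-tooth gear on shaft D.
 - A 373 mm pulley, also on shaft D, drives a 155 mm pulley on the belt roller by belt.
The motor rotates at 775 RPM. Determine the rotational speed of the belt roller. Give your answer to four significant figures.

117.5 RPM

internal gear 71/37 = 1.9189 → 775/1.9189 = 403.87 RPM
belt 13/7.8 = 1.6667 → 403.87/1.6667 = 242.32 RPM
gear mesh 129/26 = 4.9615 → 242.32/4.9615 = 48.84 RPM
belt 155/373 = 0.41555 → 48.84/0.41555 = 117.53 RPM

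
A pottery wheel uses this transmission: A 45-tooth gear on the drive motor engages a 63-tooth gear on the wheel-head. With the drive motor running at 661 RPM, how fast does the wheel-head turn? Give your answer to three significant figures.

the drive motor → the wheel-head (gear mesh, 63/45): 661 ÷ 1.4 = 472.14 RPM

472 RPM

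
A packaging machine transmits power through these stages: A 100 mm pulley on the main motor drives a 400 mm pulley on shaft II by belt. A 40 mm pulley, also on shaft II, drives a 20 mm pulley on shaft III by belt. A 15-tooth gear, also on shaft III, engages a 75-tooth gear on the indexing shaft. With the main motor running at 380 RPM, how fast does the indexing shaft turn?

belt 400/100 = 4 → 380/4 = 95 RPM
belt 20/40 = 0.5 → 95/0.5 = 190 RPM
gear mesh 75/15 = 5 → 190/5 = 38 RPM

38 RPM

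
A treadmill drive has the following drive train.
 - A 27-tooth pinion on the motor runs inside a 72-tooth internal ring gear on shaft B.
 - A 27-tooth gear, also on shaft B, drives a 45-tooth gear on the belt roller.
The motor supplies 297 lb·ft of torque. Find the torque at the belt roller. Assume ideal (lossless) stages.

After the internal gear (72/27): 297 × 2.6667 = 792 lb·ft
After the gear mesh (45/27): 792 × 1.6667 = 1320 lb·ft

1320 lb·ft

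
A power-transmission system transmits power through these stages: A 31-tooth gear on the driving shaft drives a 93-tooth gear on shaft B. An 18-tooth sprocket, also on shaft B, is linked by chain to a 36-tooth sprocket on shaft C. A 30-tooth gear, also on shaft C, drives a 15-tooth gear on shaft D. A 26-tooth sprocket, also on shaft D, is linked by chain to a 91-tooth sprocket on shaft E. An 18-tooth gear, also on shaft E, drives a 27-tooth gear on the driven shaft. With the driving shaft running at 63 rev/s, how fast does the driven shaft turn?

4 rev/s

gear mesh 93/31 = 3 → 63/3 = 21 rev/s
chain 36/18 = 2 → 21/2 = 10.5 rev/s
gear mesh 15/30 = 0.5 → 10.5/0.5 = 21 rev/s
chain 91/26 = 3.5 → 21/3.5 = 6 rev/s
gear mesh 27/18 = 1.5 → 6/1.5 = 4 rev/s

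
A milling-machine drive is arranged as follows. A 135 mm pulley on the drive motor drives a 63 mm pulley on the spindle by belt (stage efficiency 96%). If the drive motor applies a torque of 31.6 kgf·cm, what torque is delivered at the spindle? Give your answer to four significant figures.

14.16 kgf·cm

belt 63/135 = 0.46667 → τ = 31.6·0.46667·0.96 = 14.157 kgf·cm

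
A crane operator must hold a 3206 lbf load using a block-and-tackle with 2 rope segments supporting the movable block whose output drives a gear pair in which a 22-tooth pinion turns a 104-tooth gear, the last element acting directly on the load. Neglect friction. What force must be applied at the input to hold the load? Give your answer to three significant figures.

339 lbf

Block-and-tackle MA = number of supporting rope parts = 2.
Gear pair MA = 104/22 = 4.7273.
Combined ideal MA = 2 × 4.7273 = 9.4545.
Effort = load / MA = 3206 / 9.4545 = 339.1 lbf.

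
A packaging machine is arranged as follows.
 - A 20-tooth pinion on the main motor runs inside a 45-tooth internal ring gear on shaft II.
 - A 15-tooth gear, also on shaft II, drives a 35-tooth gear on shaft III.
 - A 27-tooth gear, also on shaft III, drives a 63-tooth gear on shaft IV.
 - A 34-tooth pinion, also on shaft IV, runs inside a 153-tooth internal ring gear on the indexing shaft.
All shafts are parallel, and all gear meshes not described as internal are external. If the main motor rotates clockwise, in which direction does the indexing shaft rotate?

the main motor → shaft II: internal mesh, same direction → CW.
shaft II → shaft III: external mesh, 1 reversal → CCW.
shaft III → shaft IV: external mesh, 1 reversal → CW.
shaft IV → the indexing shaft: internal mesh, same direction → CW.
2 reversals in total — an even number — so the indexing shaft turns the same way as the main motor.

clockwise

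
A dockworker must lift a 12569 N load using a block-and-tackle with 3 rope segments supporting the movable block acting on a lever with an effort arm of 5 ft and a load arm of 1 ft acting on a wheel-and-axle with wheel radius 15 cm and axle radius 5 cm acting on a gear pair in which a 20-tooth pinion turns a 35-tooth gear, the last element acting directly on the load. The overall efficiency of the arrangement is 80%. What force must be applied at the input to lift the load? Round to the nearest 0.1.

Block-and-tackle MA = number of supporting rope parts = 3.
Lever MA = effort arm / load arm = 5/1 = 5.
Wheel-and-axle MA = R/r = 15/5 = 3.
Gear pair MA = 35/20 = 1.75.
Combined ideal MA = 3 × 5 × 3 × 1.75 = 78.75.
Actual MA = 78.75 × 0.80 = 63.
Effort = load / actual MA = 12569 / 63 = 199.51 N.

199.5 N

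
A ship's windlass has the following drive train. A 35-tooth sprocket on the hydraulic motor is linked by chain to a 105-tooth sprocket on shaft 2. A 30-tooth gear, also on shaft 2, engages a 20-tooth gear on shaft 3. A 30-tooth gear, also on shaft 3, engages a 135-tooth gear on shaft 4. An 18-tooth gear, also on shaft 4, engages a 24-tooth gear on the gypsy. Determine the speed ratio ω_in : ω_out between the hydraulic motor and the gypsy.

12

Each stage contributes driven/driver: chain 105/35 = 3, gear mesh 20/30 = 0.66667, gear mesh 135/30 = 4.5, gear mesh 24/18 = 1.3333.
Overall: 3 × 0.66667 × 4.5 × 1.3333 = 12.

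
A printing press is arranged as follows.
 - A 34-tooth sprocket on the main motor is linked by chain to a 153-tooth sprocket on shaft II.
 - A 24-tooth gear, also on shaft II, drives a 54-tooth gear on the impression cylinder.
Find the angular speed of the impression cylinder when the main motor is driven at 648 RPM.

chain 153/34 = 4.5 → 648/4.5 = 144 RPM
gear mesh 54/24 = 2.25 → 144/2.25 = 64 RPM

64 RPM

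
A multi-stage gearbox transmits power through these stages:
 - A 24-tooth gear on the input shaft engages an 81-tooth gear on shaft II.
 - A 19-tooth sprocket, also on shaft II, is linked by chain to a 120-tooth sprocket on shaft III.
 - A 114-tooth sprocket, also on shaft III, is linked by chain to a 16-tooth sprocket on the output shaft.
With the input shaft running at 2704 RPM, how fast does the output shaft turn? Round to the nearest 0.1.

gear mesh 81/24 = 3.375 → 2704/3.375 = 801.19 RPM
chain 120/19 = 6.3158 → 801.19/6.3158 = 126.85 RPM
chain 16/114 = 0.14035 → 126.85/0.14035 = 903.84 RPM

903.8 RPM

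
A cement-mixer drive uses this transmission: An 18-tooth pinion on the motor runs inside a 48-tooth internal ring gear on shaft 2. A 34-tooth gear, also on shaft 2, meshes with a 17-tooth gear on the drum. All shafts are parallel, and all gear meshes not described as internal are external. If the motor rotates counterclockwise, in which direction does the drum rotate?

clockwise

the motor → shaft 2: internal mesh, same direction → CCW.
shaft 2 → the drum: external mesh, 1 reversal → CW.
1 reversal in total — an odd number — so the drum turns opposite to the motor.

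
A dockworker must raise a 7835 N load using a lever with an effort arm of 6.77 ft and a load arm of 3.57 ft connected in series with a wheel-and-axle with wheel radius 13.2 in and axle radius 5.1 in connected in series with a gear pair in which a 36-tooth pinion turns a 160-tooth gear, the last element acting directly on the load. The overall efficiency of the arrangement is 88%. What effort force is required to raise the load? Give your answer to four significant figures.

Lever MA = effort arm / load arm = 6.77/3.57 = 1.8964.
Wheel-and-axle MA = R/r = 13.2/5.1 = 2.5882.
Gear pair MA = 160/36 = 4.4444.
Combined ideal MA = 1.8964 × 2.5882 × 4.4444 = 21.814.
Actual MA = 21.814 × 0.88 = 19.197.
Effort = load / actual MA = 7835 / 19.197 = 408.15 N.

408.1 N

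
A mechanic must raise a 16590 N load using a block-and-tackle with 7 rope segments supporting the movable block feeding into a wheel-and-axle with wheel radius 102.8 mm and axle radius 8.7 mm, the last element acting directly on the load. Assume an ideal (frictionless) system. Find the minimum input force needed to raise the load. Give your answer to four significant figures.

Block-and-tackle MA = number of supporting rope parts = 7.
Wheel-and-axle MA = R/r = 102.8/8.7 = 11.816.
Combined ideal MA = 7 × 11.816 = 82.713.
Effort = load / MA = 16590 / 82.713 = 200.57 N.

200.6 N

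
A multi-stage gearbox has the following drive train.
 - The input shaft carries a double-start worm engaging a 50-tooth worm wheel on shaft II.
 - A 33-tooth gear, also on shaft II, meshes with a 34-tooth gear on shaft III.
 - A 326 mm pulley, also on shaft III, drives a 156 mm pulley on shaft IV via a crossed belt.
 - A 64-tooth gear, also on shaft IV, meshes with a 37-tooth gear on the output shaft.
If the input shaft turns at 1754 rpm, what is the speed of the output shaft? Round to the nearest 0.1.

the input shaft → shaft II (worm, 50/2): 1754 ÷ 25 = 70.16 rpm
shaft II → shaft III (gear mesh, 34/33): 70.16 ÷ 1.0303 = 68.096 rpm
shaft III → shaft IV (belt, 156/326): 68.096 ÷ 0.47853 = 142.3 rpm
shaft IV → the output shaft (gear mesh, 37/64): 142.3 ÷ 0.57812 = 246.15 rpm

246.1 rpm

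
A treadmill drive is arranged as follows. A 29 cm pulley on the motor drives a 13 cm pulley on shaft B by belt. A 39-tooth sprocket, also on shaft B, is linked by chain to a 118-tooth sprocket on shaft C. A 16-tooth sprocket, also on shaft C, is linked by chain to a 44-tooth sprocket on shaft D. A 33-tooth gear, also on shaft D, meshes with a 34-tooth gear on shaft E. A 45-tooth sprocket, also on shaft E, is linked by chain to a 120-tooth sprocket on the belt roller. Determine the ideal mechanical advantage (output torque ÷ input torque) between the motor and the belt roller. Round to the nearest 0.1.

10.2

Each stage contributes driven/driver: belt 13/29 = 0.44828, chain 118/39 = 3.0256, chain 44/16 = 2.75, gear mesh 34/33 = 1.0303, chain 120/45 = 2.6667.
Overall: 0.44828 × 3.0256 × 2.75 × 1.0303 × 2.6667 = 10.248.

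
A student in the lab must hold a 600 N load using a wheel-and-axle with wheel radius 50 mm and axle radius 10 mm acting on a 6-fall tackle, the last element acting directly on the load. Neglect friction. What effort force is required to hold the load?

Wheel-and-axle MA = R/r = 50/10 = 5.
Block-and-tackle MA = number of supporting rope parts = 6.
Combined ideal MA = 5 × 6 = 30.
Effort = load / MA = 600 / 30 = 20 N.

20 N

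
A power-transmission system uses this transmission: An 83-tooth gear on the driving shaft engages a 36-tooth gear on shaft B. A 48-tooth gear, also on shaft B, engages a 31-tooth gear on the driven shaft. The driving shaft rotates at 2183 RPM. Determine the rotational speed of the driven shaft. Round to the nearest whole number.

7793 RPM

the driving shaft → shaft B (gear mesh, 36/83): 2183 ÷ 0.43373 = 5033 RPM
shaft B → the driven shaft (gear mesh, 31/48): 5033 ÷ 0.64583 = 7793.1 RPM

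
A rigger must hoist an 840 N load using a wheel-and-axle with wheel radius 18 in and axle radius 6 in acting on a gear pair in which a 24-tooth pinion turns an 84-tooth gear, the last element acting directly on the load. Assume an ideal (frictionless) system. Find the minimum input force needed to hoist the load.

80 N

Wheel-and-axle MA = R/r = 18/6 = 3.
Gear pair MA = 84/24 = 3.5.
Combined ideal MA = 3 × 3.5 = 10.5.
Effort = load / MA = 840 / 10.5 = 80 N.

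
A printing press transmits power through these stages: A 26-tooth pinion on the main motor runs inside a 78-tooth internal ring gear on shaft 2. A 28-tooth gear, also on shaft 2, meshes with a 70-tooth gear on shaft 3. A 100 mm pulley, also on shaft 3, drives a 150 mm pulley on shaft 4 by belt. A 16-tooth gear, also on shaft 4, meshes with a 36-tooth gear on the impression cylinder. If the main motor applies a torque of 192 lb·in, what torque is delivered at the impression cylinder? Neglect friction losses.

Internal gear: ratio = 78/26 = 3; torque at shaft 2 = 192 × 3 = 576 lb·in.
Gear mesh: ratio = 70/28 = 2.5; torque at shaft 3 = 576 × 2.5 = 1440 lb·in.
Belt: ratio = 150/100 = 1.5; torque at shaft 4 = 1440 × 1.5 = 2160 lb·in.
Gear mesh: ratio = 36/16 = 2.25; torque at the impression cylinder = 2160 × 2.25 = 4860 lb·in.

4860 lb·in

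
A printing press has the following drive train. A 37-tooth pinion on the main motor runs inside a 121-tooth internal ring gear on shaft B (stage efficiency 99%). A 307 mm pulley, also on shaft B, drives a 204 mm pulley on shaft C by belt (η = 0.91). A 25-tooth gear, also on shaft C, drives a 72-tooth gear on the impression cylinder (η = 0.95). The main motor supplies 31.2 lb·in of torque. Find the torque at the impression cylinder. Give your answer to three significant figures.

After the internal gear (121/37): 31.2 × 3.2703 × 0.99 = 101.01 lb·in
After the belt (204/307): 101.01 × 0.6645 × 0.91 = 61.081 lb·in
After the gear mesh (72/25): 61.081 × 2.88 × 0.95 = 167.12 lb·in

167 lb·in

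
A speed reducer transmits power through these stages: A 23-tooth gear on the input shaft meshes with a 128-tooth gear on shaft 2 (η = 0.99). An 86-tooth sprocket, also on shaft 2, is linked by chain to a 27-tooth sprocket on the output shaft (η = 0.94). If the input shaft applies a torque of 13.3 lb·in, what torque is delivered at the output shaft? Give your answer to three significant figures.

After the gear mesh (128/23): 13.3 × 5.5652 × 0.99 = 73.277 lb·in
After the chain (27/86): 73.277 × 0.31395 × 0.94 = 21.625 lb·in

21.6 lb·in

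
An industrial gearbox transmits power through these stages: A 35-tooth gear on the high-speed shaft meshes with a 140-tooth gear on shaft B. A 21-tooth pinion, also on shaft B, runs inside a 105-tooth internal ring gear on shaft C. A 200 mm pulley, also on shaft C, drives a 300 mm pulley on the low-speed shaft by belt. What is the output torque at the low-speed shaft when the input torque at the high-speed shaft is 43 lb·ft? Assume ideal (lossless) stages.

1290 lb·ft

After the gear mesh (140/35): 43 × 4 = 172 lb·ft
After the internal gear (105/21): 172 × 5 = 860 lb·ft
After the belt (300/200): 860 × 1.5 = 1290 lb·ft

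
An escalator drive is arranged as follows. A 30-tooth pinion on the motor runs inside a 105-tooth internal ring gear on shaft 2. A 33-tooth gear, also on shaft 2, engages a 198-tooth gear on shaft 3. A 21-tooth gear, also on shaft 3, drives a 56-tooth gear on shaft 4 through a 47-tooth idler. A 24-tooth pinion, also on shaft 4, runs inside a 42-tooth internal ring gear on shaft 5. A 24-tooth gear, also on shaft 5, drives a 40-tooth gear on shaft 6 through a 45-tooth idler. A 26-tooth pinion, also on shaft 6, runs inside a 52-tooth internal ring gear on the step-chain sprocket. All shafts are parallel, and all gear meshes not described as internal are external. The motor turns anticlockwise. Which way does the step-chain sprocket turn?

the motor → shaft 2: internal mesh, same direction → CCW.
shaft 2 → shaft 3: external mesh, 1 reversal → CW.
shaft 3 → shaft 4: driver → idler → driven is 2 external meshes, 2 reversals → CW.
shaft 4 → shaft 5: internal mesh, same direction → CW.
shaft 5 → shaft 6: driver → idler → driven is 2 external meshes, 2 reversals → CW.
shaft 6 → the step-chain sprocket: internal mesh, same direction → CW.
5 reversals in total — an odd number — so the step-chain sprocket turns opposite to the motor.

clockwise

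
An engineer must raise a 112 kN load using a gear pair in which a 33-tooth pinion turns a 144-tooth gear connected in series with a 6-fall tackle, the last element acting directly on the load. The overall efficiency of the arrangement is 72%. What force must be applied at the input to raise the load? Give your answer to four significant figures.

5.941 kN

Gear pair MA = 144/33 = 4.3636.
Block-and-tackle MA = number of supporting rope parts = 6.
Combined ideal MA = 4.3636 × 6 = 26.182.
Actual MA = 26.182 × 0.72 = 18.851.
Effort = load / actual MA = 112 / 18.851 = 5.9414 kN.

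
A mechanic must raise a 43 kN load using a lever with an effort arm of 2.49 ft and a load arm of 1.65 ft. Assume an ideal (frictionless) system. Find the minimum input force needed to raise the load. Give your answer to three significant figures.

28.5 kN

Lever MA = effort arm / load arm = 2.49/1.65 = 1.5091.
Effort = load / MA = 43 / 1.5091 = 28.494 kN.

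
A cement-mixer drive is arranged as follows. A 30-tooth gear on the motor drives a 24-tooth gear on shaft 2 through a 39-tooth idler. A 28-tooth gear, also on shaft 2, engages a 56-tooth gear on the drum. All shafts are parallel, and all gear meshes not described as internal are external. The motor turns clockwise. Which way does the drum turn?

counterclockwise

the motor → shaft 2: driver → idler → driven is 2 external meshes, 2 reversals → CW.
shaft 2 → the drum: external mesh, 1 reversal → CCW.
3 reversals in total — an odd number — so the drum turns opposite to the motor.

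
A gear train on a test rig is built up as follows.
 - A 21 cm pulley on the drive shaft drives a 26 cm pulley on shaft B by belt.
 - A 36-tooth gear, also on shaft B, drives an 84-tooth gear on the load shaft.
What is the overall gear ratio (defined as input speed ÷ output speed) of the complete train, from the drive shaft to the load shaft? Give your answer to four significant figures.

Each stage contributes driven/driver: belt 26/21 = 1.2381, gear mesh 84/36 = 2.3333.
Overall: 1.2381 × 2.3333 = 2.8889.

2.889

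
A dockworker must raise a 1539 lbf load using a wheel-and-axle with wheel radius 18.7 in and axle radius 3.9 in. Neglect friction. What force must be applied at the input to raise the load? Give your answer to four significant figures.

Wheel-and-axle MA = R/r = 18.7/3.9 = 4.7949.
Effort = load / MA = 1539 / 4.7949 = 320.97 lbf.

321.0 lbf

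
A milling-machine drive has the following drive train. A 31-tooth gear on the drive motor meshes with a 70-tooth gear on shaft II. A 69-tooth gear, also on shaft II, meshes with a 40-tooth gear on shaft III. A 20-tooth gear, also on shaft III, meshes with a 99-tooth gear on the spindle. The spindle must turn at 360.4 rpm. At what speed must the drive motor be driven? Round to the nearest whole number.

2335 rpm

Overall ratio R = 2.2581 × 0.57971 × 4.95 = 6.4797.
Required input speed = output speed × R = 360.4 × 6.4797 = 2335.3 rpm.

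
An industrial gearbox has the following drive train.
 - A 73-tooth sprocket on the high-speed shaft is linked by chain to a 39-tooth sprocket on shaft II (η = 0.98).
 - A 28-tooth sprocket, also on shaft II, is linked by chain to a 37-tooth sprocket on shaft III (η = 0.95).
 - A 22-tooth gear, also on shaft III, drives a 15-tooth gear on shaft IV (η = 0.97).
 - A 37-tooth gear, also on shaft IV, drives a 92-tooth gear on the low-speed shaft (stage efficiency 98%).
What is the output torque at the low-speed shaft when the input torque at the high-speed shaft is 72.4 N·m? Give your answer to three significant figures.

76.7 N·m

After the chain (39/73): 72.4 × 0.53425 × 0.98 = 37.906 N·m
After the chain (37/28): 37.906 × 1.3214 × 0.95 = 47.585 N·m
After the gear mesh (15/22): 47.585 × 0.68182 × 0.97 = 31.471 N·m
After the gear mesh (92/37): 31.471 × 2.4865 × 0.98 = 76.688 N·m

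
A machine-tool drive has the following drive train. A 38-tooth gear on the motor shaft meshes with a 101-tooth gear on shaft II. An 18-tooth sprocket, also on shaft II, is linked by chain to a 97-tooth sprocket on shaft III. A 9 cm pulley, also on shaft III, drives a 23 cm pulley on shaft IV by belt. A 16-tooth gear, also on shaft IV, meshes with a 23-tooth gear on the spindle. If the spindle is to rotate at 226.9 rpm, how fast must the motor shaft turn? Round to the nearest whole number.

11939 rpm

Overall ratio R = 2.6579 × 5.3889 × 2.5556 × 1.4375 = 52.617.
Required input speed = output speed × R = 226.9 × 52.617 = 11939 rpm.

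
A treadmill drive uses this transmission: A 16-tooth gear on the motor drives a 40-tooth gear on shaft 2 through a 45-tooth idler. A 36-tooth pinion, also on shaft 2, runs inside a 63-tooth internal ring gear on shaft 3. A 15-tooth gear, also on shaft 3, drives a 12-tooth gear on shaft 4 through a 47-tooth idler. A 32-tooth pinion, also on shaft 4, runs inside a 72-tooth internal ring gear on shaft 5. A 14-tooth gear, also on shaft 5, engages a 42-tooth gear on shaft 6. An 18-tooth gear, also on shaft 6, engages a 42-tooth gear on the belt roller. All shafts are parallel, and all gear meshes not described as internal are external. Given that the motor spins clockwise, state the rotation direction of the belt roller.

the motor → shaft 2: driver → idler → driven is 2 external meshes, 2 reversals → CW.
shaft 2 → shaft 3: internal mesh, same direction → CW.
shaft 3 → shaft 4: driver → idler → driven is 2 external meshes, 2 reversals → CW.
shaft 4 → shaft 5: internal mesh, same direction → CW.
shaft 5 → shaft 6: external mesh, 1 reversal → CCW.
shaft 6 → the belt roller: external mesh, 1 reversal → CW.
6 reversals in total — an even number — so the belt roller turns the same way as the motor.

clockwise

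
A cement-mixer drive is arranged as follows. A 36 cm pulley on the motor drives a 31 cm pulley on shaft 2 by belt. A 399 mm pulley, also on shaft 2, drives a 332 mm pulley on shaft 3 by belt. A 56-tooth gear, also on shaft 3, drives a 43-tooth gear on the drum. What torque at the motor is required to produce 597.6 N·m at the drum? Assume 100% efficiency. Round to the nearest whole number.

Overall ratio R = 0.86111 × 0.83208 × 0.76786 = 0.55018.
Input torque = output torque / R = 597.6 / 0.55018 = 1086.2 N·m.

1086 N·m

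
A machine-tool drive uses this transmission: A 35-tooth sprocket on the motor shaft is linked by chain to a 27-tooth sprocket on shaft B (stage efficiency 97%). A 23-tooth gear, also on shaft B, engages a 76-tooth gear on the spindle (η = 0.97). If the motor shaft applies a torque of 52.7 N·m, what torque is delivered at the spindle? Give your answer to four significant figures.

After the chain (27/35): 52.7 × 0.77143 × 0.97 = 39.435 N·m
After the gear mesh (76/23): 39.435 × 3.3043 × 0.97 = 126.4 N·m

126.4 N·m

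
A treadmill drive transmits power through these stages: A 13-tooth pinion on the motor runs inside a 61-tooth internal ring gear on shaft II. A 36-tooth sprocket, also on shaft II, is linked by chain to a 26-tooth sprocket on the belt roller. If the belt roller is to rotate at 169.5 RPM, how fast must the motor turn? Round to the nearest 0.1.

Overall ratio R = 4.6923 × 0.72222 = 3.3889.
Required input speed = output speed × R = 169.5 × 3.3889 = 574.42 RPM.

574.4 RPM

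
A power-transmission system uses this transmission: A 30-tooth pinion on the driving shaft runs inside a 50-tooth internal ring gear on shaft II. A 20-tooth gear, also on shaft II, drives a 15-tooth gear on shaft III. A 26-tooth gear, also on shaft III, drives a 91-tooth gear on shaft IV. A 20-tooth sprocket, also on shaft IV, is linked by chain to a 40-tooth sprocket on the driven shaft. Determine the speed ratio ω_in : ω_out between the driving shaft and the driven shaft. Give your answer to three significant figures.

Each stage contributes driven/driver: internal gear 50/30 = 1.6667, gear mesh 15/20 = 0.75, gear mesh 91/26 = 3.5, chain 40/20 = 2.
Overall: 1.6667 × 0.75 × 3.5 × 2 = 8.75.

8.75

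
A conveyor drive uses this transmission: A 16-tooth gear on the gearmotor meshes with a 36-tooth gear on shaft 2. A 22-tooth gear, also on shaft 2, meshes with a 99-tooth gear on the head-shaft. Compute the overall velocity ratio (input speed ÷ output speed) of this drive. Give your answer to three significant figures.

Each stage contributes driven/driver: gear mesh 36/16 = 2.25, gear mesh 99/22 = 4.5.
Overall: 2.25 × 4.5 = 10.125.

10.1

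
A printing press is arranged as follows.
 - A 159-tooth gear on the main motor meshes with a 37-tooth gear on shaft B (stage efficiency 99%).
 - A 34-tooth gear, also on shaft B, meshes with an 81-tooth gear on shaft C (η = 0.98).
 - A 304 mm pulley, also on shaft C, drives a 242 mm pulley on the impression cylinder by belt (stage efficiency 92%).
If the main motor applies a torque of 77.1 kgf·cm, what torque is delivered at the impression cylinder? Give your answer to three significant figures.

gear mesh 37/159 = 0.2327 → τ = 77.1·0.2327·0.99 = 17.762 kgf·cm
gear mesh 81/34 = 2.3824 → τ = 17.762·2.3824·0.98 = 41.469 kgf·cm
belt 242/304 = 0.79605 → τ = 41.469·0.79605·0.92 = 30.371 kgf·cm

30.4 kgf·cm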